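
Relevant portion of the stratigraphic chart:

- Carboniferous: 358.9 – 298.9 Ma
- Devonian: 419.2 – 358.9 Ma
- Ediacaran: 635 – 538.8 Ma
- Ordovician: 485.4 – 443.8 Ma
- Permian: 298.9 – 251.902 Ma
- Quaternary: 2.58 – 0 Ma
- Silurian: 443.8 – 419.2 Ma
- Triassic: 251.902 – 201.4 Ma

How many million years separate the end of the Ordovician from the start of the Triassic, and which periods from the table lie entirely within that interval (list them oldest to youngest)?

191.898 million years; Silurian, Devonian, Carboniferous, Permian

End of Ordovician = 443.8 Ma; start of Triassic = 251.902 Ma.
Gap = 443.8 − 251.902 = 191.898 Myr.
Periods wholly inside 443.8–251.902 Ma: Silurian (443.8–419.2), Devonian (419.2–358.9), Carboniferous (358.9–298.9), Permian (298.9–251.902).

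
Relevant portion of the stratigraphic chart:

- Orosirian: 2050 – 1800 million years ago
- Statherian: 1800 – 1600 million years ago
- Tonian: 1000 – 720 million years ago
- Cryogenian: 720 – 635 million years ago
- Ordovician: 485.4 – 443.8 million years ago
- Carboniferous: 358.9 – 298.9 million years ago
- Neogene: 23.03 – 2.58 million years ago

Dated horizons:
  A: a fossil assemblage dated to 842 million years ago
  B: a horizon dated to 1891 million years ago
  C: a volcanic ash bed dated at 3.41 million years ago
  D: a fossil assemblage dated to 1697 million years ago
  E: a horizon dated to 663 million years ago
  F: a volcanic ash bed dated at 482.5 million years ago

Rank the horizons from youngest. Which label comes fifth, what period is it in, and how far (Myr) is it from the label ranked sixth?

D, in the Statherian; 194 million years to B

Smaller Ma means younger, so youngest first: C 3.41 < F 482.5 < E 663 < A 842 < D 1697 < B 1891.
Counting 5 along gives D (1697 Ma); the excerpt puts that inside the Statherian, 1800–1600 Ma.
Next in line is B (1891 Ma), and 1891 − 1697 = 194 Myr.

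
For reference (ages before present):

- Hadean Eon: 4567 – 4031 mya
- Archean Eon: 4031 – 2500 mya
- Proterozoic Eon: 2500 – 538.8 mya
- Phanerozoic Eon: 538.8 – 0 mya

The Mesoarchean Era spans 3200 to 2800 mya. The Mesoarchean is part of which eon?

The Mesoarchean (3200–2800 Ma) lies entirely within 4031–2500 Ma, the Archean Eon.

Archean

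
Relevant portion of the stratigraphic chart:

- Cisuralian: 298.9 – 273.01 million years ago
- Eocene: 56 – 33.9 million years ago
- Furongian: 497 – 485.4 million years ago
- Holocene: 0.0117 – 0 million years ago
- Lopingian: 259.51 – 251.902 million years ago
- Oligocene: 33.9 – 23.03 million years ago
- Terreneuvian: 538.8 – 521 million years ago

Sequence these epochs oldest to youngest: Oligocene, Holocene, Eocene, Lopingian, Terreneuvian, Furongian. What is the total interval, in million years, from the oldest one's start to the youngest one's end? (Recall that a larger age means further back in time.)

Terreneuvian, Furongian, Lopingian, Eocene, Oligocene, Holocene; total span 538.8 Myr

From the excerpt: Oligocene 33.9–23.03; Holocene 0.0117–0; Eocene 56–33.9; Lopingian 259.51–251.902; Terreneuvian 538.8–521; Furongian 497–485.4 (Ma).
Larger Ma is earlier, so the oldest is Terreneuvian and the youngest is Holocene; oldest to youngest: Terreneuvian, Furongian, Lopingian, Eocene, Oligocene, Holocene.
Oldest start 538.8 minus youngest end 0 gives 538.8 Myr overall.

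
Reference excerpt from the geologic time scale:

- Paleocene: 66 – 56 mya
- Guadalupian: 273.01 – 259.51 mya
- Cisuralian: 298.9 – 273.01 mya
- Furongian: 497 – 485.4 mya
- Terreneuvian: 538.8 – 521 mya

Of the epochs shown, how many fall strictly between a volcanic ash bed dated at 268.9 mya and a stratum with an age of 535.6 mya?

2

The older date is 535.6 Ma and the younger is 268.9 Ma.
Epochs with start < 535.6 and end > 268.9 Ma: Furongian (497–485.4), Cisuralian (298.9–273.01).
That is 2 complete epochs.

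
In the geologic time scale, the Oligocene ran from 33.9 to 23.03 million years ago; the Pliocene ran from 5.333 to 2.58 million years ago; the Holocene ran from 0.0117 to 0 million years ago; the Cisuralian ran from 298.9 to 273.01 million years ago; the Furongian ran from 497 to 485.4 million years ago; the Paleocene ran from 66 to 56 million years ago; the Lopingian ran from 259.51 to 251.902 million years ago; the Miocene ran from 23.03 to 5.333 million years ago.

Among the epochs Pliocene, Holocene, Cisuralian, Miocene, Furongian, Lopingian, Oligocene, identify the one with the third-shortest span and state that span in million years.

Lopingian, 7.608 million years

Start − end for each: Pliocene 5.333 − 2.58 = 2.753; Holocene 0.0117 − 0 = 0.0117; Cisuralian 298.9 − 273.01 = 25.89; Miocene 23.03 − 5.333 = 17.697; Furongian 497 − 485.4 = 11.6; Lopingian 259.51 − 251.902 = 7.608; Oligocene 33.9 − 23.03 = 10.87.
Ranking these from shortest: Holocene < Pliocene < Lopingian < Oligocene < Furongian < Miocene < Cisuralian.
Position 3 in that ranking is Lopingian, which lasted 7.608 Myr.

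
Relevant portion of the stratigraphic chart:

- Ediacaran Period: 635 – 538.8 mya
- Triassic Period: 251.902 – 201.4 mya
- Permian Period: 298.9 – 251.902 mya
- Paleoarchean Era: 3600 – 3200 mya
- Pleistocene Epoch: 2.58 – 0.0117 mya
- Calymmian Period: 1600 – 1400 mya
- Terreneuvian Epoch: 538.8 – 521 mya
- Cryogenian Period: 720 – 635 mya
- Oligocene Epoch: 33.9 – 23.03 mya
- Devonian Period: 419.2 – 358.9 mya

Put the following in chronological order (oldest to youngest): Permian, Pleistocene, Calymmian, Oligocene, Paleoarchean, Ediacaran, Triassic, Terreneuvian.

Paleoarchean, Calymmian, Ediacaran, Terreneuvian, Permian, Triassic, Oligocene, Pleistocene

The oldest of these is Paleoarchean (starts 3600 Ma) and the youngest is Pleistocene (ends 0.0117 Ma).
In between, by decreasing start age: Calymmian (1600), Ediacaran (635), Terreneuvian (538.8), Permian (298.9), Triassic (251.902), Oligocene (33.9).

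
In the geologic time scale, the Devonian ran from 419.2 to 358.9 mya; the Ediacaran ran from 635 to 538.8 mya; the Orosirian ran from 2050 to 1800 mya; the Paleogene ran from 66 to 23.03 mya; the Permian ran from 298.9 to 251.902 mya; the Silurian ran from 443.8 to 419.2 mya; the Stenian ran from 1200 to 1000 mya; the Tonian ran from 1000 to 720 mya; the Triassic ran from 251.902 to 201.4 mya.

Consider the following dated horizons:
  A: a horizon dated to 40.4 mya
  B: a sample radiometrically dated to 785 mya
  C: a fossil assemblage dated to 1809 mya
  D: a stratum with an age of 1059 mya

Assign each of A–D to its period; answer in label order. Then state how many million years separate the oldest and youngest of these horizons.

A: 40.4 Ma lies in 66–23.03 Ma, so Paleogene.
B: 785 Ma lies in 1000–720 Ma, so Tonian.
C: 1809 Ma lies in 2050–1800 Ma, so Orosirian.
D: 1059 Ma lies in 1200–1000 Ma, so Stenian.
Oldest = 1809 Ma, youngest = 40.4 Ma → span 1768.6 Myr.

A — Paleogene; B — Tonian; C — Orosirian; D — Stenian; span 1768.6 million years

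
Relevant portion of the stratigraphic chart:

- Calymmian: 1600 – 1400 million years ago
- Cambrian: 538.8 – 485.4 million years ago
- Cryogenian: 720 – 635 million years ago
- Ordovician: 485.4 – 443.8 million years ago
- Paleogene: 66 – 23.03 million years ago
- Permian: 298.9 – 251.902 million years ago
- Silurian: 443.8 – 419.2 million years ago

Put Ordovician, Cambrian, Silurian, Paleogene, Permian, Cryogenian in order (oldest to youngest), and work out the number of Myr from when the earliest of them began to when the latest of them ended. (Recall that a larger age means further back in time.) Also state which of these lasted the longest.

Cryogenian, Cambrian, Ordovician, Silurian, Permian, Paleogene; total span 696.97 Myr; longest is Cryogenian

From the excerpt: Ordovician 485.4–443.8; Cambrian 538.8–485.4; Silurian 443.8–419.2; Paleogene 66–23.03; Permian 298.9–251.902; Cryogenian 720–635 (Ma).
Larger Ma is earlier, so the oldest is Cryogenian and the youngest is Paleogene; oldest to youngest: Cryogenian, Cambrian, Ordovician, Silurian, Permian, Paleogene.
Oldest start 720 minus youngest end 23.03 gives 696.97 Myr overall.
Individual lengths (start − end): Ordovician 41.6; Cryogenian 85; Permian 46.998; Paleogene 42.97; Cambrian 53.4; Silurian 24.6. The largest is Cryogenian at 85 Myr.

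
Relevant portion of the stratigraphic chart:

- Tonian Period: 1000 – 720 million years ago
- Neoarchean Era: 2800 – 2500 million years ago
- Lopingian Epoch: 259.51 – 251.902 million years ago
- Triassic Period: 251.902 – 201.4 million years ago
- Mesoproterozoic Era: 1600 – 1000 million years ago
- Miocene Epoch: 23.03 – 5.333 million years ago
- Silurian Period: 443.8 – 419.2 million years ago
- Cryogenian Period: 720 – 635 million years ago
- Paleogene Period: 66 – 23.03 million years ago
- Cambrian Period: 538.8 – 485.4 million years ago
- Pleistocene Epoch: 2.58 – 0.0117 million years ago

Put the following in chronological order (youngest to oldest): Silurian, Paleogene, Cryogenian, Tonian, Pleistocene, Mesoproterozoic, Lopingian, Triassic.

Read off each span (Ma): Silurian 443.8–419.2; Paleogene 66–23.03; Cryogenian 720–635; Tonian 1000–720; Pleistocene 2.58–0.0117; Mesoproterozoic 1600–1000; Lopingian 259.51–251.902; Triassic 251.902–201.4.
Larger Ma is older, so oldest→youngest is Mesoproterozoic, Tonian, Cryogenian, Silurian, Lopingian, Triassic, Paleogene, Pleistocene; reverse it for youngest→oldest.

Pleistocene, Paleogene, Triassic, Lopingian, Silurian, Cryogenian, Tonian, Mesoproterozoic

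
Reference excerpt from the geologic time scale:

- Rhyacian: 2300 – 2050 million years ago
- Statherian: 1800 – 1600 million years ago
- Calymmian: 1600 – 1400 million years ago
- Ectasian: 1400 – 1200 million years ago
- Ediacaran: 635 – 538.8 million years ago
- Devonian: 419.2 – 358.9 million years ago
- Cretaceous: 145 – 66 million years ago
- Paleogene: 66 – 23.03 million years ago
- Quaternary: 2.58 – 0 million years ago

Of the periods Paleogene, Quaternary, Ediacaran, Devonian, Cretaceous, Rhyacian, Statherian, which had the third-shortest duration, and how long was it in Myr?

Devonian, 60.3 million years

Durations: Paleogene 42.97; Quaternary 2.58; Ediacaran 96.2; Devonian 60.3; Cretaceous 79; Rhyacian 250; Statherian 200 Myr.
Sorted shortest-first: Quaternary (2.58), Paleogene (42.97), Devonian (60.3), Cretaceous (79), Ediacaran (96.2), Statherian (200), Rhyacian (250).
The third shortest is Devonian at 60.3 Myr.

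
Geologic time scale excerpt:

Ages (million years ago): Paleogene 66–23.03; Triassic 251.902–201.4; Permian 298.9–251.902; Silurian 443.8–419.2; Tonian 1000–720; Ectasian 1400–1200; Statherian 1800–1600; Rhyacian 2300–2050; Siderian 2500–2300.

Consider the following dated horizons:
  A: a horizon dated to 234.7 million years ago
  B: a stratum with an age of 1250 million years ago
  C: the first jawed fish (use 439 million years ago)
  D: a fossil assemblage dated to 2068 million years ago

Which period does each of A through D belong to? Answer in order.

A: 234.7 Ma lies in 251.902–201.4 Ma, so Triassic.
B: 1250 Ma lies in 1400–1200 Ma, so Ectasian.
C: 439 Ma lies in 443.8–419.2 Ma, so Silurian.
D: 2068 Ma lies in 2300–2050 Ma, so Rhyacian.

A — Triassic; B — Ectasian; C — Silurian; D — Rhyacian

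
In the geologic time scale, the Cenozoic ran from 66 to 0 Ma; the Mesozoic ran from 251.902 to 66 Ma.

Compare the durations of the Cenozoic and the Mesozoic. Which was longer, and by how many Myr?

Cenozoic: 66 − 0 = 66 Myr.
Mesozoic: 251.902 − 66 = 185.902 Myr.
Difference: 185.902 − 66 = 119.902 Myr, so the Mesozoic was longer.

Mesozoic, by 119.902 million years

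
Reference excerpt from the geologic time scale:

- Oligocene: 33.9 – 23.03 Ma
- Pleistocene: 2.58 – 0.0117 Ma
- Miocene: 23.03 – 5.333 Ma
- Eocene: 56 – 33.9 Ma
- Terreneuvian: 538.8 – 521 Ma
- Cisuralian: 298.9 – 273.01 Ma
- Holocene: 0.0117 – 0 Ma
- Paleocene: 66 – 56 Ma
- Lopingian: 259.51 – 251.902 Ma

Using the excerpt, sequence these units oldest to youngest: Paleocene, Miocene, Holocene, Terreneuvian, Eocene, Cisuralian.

Sorting by start age (descending Ma, since larger Ma = older): Terreneuvian start 538.8, Cisuralian start 298.9, Paleocene start 66, Eocene start 56, Miocene start 23.03, Holocene start 0.0117.

Terreneuvian, Cisuralian, Paleocene, Eocene, Miocene, Holocene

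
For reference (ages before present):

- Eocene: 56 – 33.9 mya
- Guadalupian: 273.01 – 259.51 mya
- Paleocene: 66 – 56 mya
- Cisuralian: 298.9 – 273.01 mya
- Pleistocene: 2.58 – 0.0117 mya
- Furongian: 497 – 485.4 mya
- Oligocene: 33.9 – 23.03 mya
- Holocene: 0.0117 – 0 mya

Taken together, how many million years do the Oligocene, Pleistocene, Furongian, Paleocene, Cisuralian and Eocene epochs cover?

Each duration: Oligocene = 10.87; Pleistocene = 2.5683; Furongian = 11.6; Paleocene = 10; Cisuralian = 25.89; Eocene = 22.1.
Sum: 10.87 + 2.5683 + 11.6 + 10 + 25.89 + 22.1 = 83.0283 Myr.

83.0283 million years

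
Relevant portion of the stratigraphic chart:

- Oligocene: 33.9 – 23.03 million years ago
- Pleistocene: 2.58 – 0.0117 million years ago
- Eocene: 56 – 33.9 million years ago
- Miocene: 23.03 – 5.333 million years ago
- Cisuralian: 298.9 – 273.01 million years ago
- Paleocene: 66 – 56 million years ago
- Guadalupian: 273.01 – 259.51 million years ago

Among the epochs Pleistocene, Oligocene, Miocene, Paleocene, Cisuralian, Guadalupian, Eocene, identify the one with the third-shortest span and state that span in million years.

Oligocene, 10.87 million years

Durations: Pleistocene 2.5683; Oligocene 10.87; Miocene 17.697; Paleocene 10; Cisuralian 25.89; Guadalupian 13.5; Eocene 22.1 Myr.
Sorted shortest-first: Pleistocene (2.5683), Paleocene (10), Oligocene (10.87), Guadalupian (13.5), Miocene (17.697), Eocene (22.1), Cisuralian (25.89).
The third shortest is Oligocene at 10.87 Myr.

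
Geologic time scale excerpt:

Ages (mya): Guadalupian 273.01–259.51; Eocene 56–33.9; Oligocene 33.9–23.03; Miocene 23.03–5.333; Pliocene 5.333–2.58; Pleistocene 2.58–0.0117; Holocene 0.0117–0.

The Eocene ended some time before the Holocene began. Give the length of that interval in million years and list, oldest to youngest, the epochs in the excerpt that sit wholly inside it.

33.8883 million years; Oligocene, Miocene, Pliocene, Pleistocene

End of Eocene = 33.9 Ma; start of Holocene = 0.0117 Ma.
Gap = 33.9 − 0.0117 = 33.8883 Myr.
Epochs wholly inside 33.9–0.0117 Ma: Oligocene (33.9–23.03), Miocene (23.03–5.333), Pliocene (5.333–2.58), Pleistocene (2.58–0.0117).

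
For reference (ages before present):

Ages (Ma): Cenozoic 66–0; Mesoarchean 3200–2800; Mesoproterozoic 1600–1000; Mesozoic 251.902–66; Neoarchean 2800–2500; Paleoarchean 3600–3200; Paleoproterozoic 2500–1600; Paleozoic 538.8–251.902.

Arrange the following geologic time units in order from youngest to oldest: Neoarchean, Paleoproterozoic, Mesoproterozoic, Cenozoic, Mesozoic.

Cenozoic, then Mesozoic, then Mesoproterozoic, then Paleoproterozoic, then Neoarchean

The oldest of these is Neoarchean (starts 2800 Ma) and the youngest is Cenozoic (ends 0 Ma).
In between, by decreasing start age: Paleoproterozoic (2500), Mesoproterozoic (1600), Mesozoic (251.902).
Listing youngest first means reversing that sequence.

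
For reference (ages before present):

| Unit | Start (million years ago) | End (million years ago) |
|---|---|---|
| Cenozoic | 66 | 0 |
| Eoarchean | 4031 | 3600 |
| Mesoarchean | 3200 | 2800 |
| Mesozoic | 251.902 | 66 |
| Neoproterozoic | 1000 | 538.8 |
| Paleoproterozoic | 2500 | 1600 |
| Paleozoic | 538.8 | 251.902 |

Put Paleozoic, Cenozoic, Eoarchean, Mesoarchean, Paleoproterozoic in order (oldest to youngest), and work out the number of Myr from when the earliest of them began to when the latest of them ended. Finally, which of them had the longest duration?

From the excerpt: Paleozoic 538.8–251.902; Cenozoic 66–0; Eoarchean 4031–3600; Mesoarchean 3200–2800; Paleoproterozoic 2500–1600 (Ma).
Larger Ma is earlier, so the oldest is Eoarchean and the youngest is Cenozoic; oldest to youngest: Eoarchean, Mesoarchean, Paleoproterozoic, Paleozoic, Cenozoic.
Oldest start 4031 minus youngest end 0 gives 4031 Myr overall.
Individual lengths (start − end): Paleoproterozoic 900; Eoarchean 431; Paleozoic 286.898; Cenozoic 66; Mesoarchean 400. The largest is Paleoproterozoic at 900 Myr.

Eoarchean, Mesoarchean, Paleoproterozoic, Paleozoic, Cenozoic; total span 4031 Myr; longest is Paleoproterozoic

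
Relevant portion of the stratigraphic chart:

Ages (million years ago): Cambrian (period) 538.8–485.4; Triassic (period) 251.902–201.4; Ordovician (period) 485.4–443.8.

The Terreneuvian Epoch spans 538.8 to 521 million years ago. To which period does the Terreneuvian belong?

The Terreneuvian (538.8–521 Ma) lies entirely within 538.8–485.4 Ma, the Cambrian Period.

Cambrian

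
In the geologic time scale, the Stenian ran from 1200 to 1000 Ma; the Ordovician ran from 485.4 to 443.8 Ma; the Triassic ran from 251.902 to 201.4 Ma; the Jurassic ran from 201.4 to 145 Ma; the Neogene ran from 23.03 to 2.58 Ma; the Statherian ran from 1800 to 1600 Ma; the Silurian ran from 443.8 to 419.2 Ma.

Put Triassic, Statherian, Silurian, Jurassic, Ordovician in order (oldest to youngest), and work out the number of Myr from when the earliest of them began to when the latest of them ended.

Statherian, Ordovician, Silurian, Triassic, Jurassic; total span 1655 Myr

Start ages (Ma): Statherian 1800, Ordovician 485.4, Silurian 443.8, Triassic 251.902, Jurassic 201.4.
Ordered oldest to youngest: Statherian, Ordovician, Silurian, Triassic, Jurassic.
Span = 1800 − 145 = 1655 Myr.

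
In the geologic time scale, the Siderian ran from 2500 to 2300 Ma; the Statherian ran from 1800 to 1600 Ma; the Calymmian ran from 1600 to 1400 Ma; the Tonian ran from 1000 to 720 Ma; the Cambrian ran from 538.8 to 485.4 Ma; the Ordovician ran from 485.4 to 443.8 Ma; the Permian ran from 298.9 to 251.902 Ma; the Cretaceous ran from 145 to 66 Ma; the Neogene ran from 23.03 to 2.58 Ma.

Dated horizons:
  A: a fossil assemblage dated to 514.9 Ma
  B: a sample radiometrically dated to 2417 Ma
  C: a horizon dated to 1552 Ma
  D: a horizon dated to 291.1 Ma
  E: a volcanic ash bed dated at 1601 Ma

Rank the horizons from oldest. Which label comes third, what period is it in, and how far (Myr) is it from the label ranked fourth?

Sorted oldest-first by Ma: B (2417), E (1601), C (1552), A (514.9), D (291.1).
The third oldest is C at 1552 Ma, which lies in 1600–1400 Ma: the Calymmian.
The fourth oldest is A at 514.9 Ma; separation = |1552 − 514.9| = 1037.1 Myr.

C, in the Calymmian; 1037.1 million years to A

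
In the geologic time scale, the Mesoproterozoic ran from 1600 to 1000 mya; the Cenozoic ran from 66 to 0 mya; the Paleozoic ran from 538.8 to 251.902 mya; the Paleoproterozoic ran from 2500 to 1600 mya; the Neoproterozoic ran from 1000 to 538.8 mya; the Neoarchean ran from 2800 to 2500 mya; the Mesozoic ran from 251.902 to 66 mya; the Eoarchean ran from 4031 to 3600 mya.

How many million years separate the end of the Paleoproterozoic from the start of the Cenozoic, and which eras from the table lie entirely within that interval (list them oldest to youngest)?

End of Paleoproterozoic = 1600 Ma; start of Cenozoic = 66 Ma.
Gap = 1600 − 66 = 1534 Myr.
Eras wholly inside 1600–66 Ma: Mesoproterozoic (1600–1000), Neoproterozoic (1000–538.8), Paleozoic (538.8–251.902), Mesozoic (251.902–66).

1534 million years; Mesoproterozoic, Neoproterozoic, Paleozoic, Mesozoic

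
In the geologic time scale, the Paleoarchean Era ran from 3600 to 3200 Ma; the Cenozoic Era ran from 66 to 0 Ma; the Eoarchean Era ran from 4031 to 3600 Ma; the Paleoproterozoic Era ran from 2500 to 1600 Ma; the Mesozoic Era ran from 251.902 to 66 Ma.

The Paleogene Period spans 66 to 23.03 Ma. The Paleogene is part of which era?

Cenozoic

The Paleogene (66–23.03 Ma) lies entirely within 66–0 Ma, the Cenozoic Era.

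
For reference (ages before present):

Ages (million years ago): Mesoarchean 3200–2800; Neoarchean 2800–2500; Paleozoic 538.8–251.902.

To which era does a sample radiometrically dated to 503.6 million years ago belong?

503.6 Ma lies between 538.8 and 251.902 Ma, so it falls in the Paleozoic.

Paleozoic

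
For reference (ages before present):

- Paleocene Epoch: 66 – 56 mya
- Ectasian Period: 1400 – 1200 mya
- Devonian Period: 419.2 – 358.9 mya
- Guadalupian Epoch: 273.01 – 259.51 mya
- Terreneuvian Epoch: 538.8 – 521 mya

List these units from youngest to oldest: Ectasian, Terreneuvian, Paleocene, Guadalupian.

Paleocene, Guadalupian, Terreneuvian, Ectasian

Sorting by start age (ascending Ma, since larger Ma = older): Paleocene began 66, Guadalupian began 273.01, Terreneuvian began 538.8, Ectasian began 1400.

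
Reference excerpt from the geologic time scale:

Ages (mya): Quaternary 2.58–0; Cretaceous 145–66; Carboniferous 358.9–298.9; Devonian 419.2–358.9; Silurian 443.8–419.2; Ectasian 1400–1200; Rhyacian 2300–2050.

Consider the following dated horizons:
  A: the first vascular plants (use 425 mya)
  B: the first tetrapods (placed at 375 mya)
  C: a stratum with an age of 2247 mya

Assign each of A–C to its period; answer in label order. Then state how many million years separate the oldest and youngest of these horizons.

A — Silurian; B — Devonian; C — Rhyacian; span 1872 million years

A: 425 Ma lies in 443.8–419.2 Ma, so Silurian.
B: 375 Ma lies in 419.2–358.9 Ma, so Devonian.
C: 2247 Ma lies in 2300–2050 Ma, so Rhyacian.
Oldest = 2247 Ma, youngest = 375 Ma → span 1872 Myr.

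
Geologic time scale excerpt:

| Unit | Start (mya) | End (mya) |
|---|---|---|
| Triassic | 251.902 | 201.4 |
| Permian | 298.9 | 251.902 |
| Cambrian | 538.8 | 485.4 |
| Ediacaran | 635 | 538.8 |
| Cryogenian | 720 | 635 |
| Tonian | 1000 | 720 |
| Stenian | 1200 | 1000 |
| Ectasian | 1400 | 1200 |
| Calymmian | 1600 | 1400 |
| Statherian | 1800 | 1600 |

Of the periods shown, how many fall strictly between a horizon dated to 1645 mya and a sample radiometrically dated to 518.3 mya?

1645 Ma sits inside the Statherian (1800–1600) and 518.3 Ma inside the Cambrian (538.8–485.4); neither of those is wholly between the two dates.
The listed periods lying completely between them are Calymmian, Ectasian, Stenian, Tonian, Cryogenian, Ediacaran — 6 in all.

6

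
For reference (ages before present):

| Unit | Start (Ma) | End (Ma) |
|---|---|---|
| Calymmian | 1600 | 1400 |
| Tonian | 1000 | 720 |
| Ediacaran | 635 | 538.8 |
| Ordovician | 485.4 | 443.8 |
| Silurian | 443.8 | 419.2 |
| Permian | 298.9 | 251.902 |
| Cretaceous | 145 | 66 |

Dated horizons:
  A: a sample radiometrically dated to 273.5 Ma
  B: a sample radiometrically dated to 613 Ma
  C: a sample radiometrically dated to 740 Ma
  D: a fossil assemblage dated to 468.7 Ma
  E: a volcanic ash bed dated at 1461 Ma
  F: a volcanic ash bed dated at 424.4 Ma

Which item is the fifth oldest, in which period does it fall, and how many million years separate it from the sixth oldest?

Larger Ma means older, so oldest first: E 1461 > C 740 > B 613 > D 468.7 > F 424.4 > A 273.5.
Counting 5 along gives F (424.4 Ma); the excerpt puts that inside the Silurian, 443.8–419.2 Ma.
Next in line is A (273.5 Ma), and 424.4 − 273.5 = 150.9 Myr.

F, in the Silurian; 150.9 million years to A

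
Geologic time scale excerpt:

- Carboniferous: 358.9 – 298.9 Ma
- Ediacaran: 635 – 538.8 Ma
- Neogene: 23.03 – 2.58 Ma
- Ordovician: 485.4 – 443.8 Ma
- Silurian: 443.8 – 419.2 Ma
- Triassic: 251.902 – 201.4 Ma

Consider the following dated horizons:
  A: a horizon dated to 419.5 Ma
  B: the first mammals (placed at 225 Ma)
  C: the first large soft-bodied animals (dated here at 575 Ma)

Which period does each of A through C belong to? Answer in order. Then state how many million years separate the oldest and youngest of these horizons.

A — Silurian; B — Triassic; C — Ediacaran; span 350 million years

Match each age against the start–end ranges in the excerpt: A = 419.5 Ma → Silurian (443.8–419.2); B = 225 Ma → Triassic (251.902–201.4); C = 575 Ma → Ediacaran (635–538.8).
The largest age is 575 Ma and the smallest is 225 Ma; their difference is 350 Myr.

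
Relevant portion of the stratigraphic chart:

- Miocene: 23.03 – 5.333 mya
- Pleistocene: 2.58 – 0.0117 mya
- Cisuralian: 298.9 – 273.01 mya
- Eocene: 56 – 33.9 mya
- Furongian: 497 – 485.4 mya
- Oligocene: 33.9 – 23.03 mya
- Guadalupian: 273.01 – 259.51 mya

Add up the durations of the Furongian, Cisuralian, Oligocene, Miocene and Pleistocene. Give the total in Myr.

Each duration: Furongian = 11.6; Cisuralian = 25.89; Oligocene = 10.87; Miocene = 17.697; Pleistocene = 2.5683.
Sum: 11.6 + 25.89 + 10.87 + 17.697 + 2.5683 = 68.6253 Myr.

68.6253 million years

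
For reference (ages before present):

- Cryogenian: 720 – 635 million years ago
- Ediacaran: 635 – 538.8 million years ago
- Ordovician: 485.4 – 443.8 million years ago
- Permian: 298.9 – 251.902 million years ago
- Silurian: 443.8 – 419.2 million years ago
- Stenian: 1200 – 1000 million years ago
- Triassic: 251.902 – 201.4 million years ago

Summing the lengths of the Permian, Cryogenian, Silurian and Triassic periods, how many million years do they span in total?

207.1 million years

Duration is start − end for each: (298.9 − 251.902) + (720 − 635) + (443.8 − 419.2) + (251.902 − 201.4).
That is 46.998 + 85 + 24.6 + 50.502, which totals 207.1 million years.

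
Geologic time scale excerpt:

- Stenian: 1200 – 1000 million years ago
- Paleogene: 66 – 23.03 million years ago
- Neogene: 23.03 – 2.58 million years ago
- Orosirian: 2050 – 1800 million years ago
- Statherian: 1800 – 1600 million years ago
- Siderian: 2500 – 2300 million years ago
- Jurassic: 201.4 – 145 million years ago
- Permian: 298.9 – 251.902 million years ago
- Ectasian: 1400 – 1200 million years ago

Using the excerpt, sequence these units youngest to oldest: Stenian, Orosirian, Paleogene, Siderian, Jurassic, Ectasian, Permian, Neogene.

The oldest of these is Siderian (starts 2500 Ma) and the youngest is Neogene (ends 2.58 Ma).
In between, by decreasing start age: Orosirian (2050), Ectasian (1400), Stenian (1200), Permian (298.9), Jurassic (201.4), Paleogene (66).
Listing youngest first means reversing that sequence.

Neogene, Paleogene, Jurassic, Permian, Stenian, Ectasian, Orosirian, Siderian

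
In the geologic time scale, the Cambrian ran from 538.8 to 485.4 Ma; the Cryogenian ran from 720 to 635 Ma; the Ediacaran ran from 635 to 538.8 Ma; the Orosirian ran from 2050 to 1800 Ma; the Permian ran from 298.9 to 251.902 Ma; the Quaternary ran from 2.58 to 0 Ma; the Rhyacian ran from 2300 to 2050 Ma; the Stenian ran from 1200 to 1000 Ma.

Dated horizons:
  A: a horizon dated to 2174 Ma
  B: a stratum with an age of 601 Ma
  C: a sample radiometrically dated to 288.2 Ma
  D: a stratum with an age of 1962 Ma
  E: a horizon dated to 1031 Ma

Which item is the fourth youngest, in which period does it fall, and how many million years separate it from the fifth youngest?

D, in the Orosirian; 212 million years to A

Sorted youngest-first by Ma: C (288.2), B (601), E (1031), D (1962), A (2174).
The fourth youngest is D at 1962 Ma, which lies in 2050–1800 Ma: the Orosirian.
The fifth youngest is A at 2174 Ma; separation = |1962 − 2174| = 212 Myr.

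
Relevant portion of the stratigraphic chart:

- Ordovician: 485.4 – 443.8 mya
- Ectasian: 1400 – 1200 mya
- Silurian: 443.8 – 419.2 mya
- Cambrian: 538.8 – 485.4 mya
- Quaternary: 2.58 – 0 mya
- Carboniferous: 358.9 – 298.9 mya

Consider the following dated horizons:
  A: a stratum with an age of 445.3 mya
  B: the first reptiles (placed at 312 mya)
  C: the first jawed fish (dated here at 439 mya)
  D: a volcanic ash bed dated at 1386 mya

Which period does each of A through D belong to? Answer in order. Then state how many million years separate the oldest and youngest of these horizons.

A: 445.3 Ma lies in 485.4–443.8 Ma, so Ordovician.
B: 312 Ma lies in 358.9–298.9 Ma, so Carboniferous.
C: 439 Ma lies in 443.8–419.2 Ma, so Silurian.
D: 1386 Ma lies in 1400–1200 Ma, so Ectasian.
Oldest = 1386 Ma, youngest = 312 Ma → span 1074 Myr.

A — Ordovician; B — Carboniferous; C — Silurian; D — Ectasian; span 1074 million years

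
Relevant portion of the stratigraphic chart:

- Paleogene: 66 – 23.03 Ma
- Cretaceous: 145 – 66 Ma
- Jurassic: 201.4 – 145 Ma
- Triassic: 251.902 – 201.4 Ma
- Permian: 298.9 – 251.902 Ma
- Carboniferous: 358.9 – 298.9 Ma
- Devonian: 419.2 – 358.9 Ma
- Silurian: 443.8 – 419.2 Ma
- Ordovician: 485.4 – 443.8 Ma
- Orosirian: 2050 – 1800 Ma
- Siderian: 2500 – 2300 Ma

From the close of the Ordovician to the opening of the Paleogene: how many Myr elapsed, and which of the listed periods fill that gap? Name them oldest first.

377.8 million years; Silurian, Devonian, Carboniferous, Permian, Triassic, Jurassic, Cretaceous

End of Ordovician = 443.8 Ma; start of Paleogene = 66 Ma.
Gap = 443.8 − 66 = 377.8 Myr.
Periods wholly inside 443.8–66 Ma: Silurian (443.8–419.2), Devonian (419.2–358.9), Carboniferous (358.9–298.9), Permian (298.9–251.902), Triassic (251.902–201.4), Jurassic (201.4–145), Cretaceous (145–66).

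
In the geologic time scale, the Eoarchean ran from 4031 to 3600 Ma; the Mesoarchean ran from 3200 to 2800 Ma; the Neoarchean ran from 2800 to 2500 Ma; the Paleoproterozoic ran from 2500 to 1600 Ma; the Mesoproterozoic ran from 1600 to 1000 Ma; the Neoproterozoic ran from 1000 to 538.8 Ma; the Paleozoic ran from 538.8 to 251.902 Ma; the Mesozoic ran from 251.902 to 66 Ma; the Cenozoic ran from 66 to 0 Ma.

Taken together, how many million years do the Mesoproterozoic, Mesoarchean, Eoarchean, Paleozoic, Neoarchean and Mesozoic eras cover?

Duration is start − end for each: (1600 − 1000) + (3200 − 2800) + (4031 − 3600) + (538.8 − 251.902) + (2800 − 2500) + (251.902 − 66).
That is 600 + 400 + 431 + 286.898 + 300 + 185.902, which totals 2203.8 million years.

2203.8 million years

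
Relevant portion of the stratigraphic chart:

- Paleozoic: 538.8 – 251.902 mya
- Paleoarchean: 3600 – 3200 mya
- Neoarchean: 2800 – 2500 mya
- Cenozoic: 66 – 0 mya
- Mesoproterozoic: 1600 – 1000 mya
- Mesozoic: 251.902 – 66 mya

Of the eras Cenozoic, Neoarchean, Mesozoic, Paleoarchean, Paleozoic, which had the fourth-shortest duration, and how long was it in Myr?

Neoarchean, 300 million years

Start − end for each: Cenozoic 66 − 0 = 66; Neoarchean 2800 − 2500 = 300; Mesozoic 251.902 − 66 = 185.902; Paleoarchean 3600 − 3200 = 400; Paleozoic 538.8 − 251.902 = 286.898.
Ranking these from shortest: Cenozoic < Mesozoic < Paleozoic < Neoarchean < Paleoarchean.
Position 4 in that ranking is Neoarchean, which lasted 300 Myr.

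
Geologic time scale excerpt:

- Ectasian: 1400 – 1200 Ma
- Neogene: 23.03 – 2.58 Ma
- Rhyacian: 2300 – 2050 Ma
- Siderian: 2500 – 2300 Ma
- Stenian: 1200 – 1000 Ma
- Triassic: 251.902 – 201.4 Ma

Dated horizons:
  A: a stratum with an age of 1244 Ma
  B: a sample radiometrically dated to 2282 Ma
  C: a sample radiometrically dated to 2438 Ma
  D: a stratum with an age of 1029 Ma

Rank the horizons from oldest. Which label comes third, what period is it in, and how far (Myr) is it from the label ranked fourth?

A, in the Ectasian; 215 million years to D

Larger Ma means older, so oldest first: C 2438 > B 2282 > A 1244 > D 1029.
Counting 3 along gives A (1244 Ma); the excerpt puts that inside the Ectasian, 1400–1200 Ma.
Next in line is D (1029 Ma), and 1244 − 1029 = 215 Myr.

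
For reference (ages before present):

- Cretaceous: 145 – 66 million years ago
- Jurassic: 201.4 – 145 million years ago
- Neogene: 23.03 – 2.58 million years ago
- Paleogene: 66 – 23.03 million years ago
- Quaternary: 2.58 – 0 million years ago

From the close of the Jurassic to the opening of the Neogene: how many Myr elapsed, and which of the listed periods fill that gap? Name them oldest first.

121.97 million years; Cretaceous, Paleogene

The Jurassic closes at 145 Ma and the Neogene opens at 23.03 Ma, so the interval is 145 − 23.03 = 121.97 Myr.
A period fits inside if it starts at or after 145 Ma and ends at or before 23.03 Ma; oldest first that gives Cretaceous, Paleogene.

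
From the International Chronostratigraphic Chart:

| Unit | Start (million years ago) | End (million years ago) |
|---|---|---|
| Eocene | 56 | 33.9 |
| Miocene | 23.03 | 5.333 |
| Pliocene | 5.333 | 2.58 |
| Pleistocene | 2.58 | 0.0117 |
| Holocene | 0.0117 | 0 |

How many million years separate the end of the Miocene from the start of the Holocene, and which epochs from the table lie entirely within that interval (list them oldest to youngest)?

5.3213 million years; Pliocene, Pleistocene

The Miocene closes at 5.333 Ma and the Holocene opens at 0.0117 Ma, so the interval is 5.333 − 0.0117 = 5.3213 Myr.
An epoch fits inside if it starts at or after 5.333 Ma and ends at or before 0.0117 Ma; oldest first that gives Pliocene, Pleistocene.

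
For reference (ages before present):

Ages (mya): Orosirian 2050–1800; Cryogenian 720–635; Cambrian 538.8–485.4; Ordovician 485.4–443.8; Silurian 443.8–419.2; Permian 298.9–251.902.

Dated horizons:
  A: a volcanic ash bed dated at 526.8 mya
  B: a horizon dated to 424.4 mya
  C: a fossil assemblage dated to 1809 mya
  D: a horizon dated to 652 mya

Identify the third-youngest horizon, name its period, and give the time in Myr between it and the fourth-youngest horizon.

Sorted youngest-first by Ma: B (424.4), A (526.8), D (652), C (1809).
The third youngest is D at 652 Ma, which lies in 720–635 Ma: the Cryogenian.
The fourth youngest is C at 1809 Ma; separation = |652 − 1809| = 1157 Myr.

D, in the Cryogenian; 1157 million years to C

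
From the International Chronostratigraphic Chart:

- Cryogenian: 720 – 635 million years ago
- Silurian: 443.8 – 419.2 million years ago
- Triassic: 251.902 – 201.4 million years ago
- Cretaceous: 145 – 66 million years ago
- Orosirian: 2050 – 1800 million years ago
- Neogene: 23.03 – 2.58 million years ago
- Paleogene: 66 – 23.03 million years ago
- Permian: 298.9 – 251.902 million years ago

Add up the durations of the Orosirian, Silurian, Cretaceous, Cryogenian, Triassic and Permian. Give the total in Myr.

536.1 million years

Each duration: Orosirian = 250; Silurian = 24.6; Cretaceous = 79; Cryogenian = 85; Triassic = 50.502; Permian = 46.998.
Sum: 250 + 24.6 + 79 + 85 + 50.502 + 46.998 = 536.1 Myr.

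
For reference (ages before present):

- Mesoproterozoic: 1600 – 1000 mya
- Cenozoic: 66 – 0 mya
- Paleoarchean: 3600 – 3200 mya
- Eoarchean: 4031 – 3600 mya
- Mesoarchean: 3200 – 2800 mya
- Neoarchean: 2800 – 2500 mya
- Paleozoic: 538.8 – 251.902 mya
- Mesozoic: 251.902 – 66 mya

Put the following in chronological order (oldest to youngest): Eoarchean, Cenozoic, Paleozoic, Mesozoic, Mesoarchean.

Eoarchean → Mesoarchean → Paleozoic → Mesozoic → Cenozoic

The oldest of these is Eoarchean (starts 4031 Ma) and the youngest is Cenozoic (ends 0 Ma).
In between, by decreasing start age: Mesoarchean (3200), Paleozoic (538.8), Mesozoic (251.902).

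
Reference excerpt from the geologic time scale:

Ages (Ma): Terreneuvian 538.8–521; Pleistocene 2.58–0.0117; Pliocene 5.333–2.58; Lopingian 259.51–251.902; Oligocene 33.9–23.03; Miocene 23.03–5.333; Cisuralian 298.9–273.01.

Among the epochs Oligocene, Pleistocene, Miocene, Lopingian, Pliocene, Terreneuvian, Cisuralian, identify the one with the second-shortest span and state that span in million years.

Start − end for each: Oligocene 33.9 − 23.03 = 10.87; Pleistocene 2.58 − 0.0117 = 2.5683; Miocene 23.03 − 5.333 = 17.697; Lopingian 259.51 − 251.902 = 7.608; Pliocene 5.333 − 2.58 = 2.753; Terreneuvian 538.8 − 521 = 17.8; Cisuralian 298.9 − 273.01 = 25.89.
Ranking these from shortest: Pleistocene < Pliocene < Lopingian < Oligocene < Miocene < Terreneuvian < Cisuralian.
Position 2 in that ranking is Pliocene, which lasted 2.753 Myr.

Pliocene, 2.753 million years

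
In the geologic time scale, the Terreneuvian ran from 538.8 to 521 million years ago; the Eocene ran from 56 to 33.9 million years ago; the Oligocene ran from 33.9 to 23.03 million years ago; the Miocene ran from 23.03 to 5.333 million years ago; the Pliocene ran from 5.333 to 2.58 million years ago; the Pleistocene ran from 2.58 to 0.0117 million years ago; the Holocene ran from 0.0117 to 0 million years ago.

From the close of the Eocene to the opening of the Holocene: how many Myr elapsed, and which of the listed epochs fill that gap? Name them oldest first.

33.8883 million years; Oligocene, Miocene, Pliocene, Pleistocene

End of Eocene = 33.9 Ma; start of Holocene = 0.0117 Ma.
Gap = 33.9 − 0.0117 = 33.8883 Myr.
Epochs wholly inside 33.9–0.0117 Ma: Oligocene (33.9–23.03), Miocene (23.03–5.333), Pliocene (5.333–2.58), Pleistocene (2.58–0.0117).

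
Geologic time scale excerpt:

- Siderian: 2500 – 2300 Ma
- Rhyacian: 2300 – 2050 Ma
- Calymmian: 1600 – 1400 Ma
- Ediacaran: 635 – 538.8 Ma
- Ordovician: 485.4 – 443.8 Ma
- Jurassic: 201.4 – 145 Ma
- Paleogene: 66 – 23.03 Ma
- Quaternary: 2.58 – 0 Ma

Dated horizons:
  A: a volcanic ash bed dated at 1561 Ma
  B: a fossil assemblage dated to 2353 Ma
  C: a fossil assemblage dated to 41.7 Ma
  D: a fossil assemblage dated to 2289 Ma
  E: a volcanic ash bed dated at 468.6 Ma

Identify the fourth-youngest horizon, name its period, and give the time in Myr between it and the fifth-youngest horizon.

D, in the Rhyacian; 64 million years to B

Sorted youngest-first by Ma: C (41.7), E (468.6), A (1561), D (2289), B (2353).
The fourth youngest is D at 2289 Ma, which lies in 2300–2050 Ma: the Rhyacian.
The fifth youngest is B at 2353 Ma; separation = |2289 − 2353| = 64 Myr.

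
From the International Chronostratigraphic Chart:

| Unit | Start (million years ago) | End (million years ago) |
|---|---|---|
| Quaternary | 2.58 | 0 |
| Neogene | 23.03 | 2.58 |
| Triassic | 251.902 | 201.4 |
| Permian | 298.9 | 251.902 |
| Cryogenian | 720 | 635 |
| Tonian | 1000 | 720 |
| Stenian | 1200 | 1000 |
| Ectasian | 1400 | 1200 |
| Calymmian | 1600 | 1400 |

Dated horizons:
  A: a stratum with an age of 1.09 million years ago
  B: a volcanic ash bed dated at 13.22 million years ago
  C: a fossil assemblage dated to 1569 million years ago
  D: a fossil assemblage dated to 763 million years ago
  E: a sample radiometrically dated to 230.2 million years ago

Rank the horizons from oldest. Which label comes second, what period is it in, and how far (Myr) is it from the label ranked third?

Larger Ma means older, so oldest first: C 1569 > D 763 > E 230.2 > B 13.22 > A 1.09.
Counting 2 along gives D (763 Ma); the excerpt puts that inside the Tonian, 1000–720 Ma.
Next in line is E (230.2 Ma), and 763 − 230.2 = 532.8 Myr.

D, in the Tonian; 532.8 million years to E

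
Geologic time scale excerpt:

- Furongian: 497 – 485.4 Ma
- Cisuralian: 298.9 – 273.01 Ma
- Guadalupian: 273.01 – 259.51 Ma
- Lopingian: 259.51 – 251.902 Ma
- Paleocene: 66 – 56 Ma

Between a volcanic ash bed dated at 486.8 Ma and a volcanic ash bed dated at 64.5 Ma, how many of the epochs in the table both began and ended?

3

486.8 Ma sits inside the Furongian (497–485.4) and 64.5 Ma inside the Paleocene (66–56); neither of those is wholly between the two dates.
The listed epochs lying completely between them are Cisuralian, Guadalupian, Lopingian — 3 in all.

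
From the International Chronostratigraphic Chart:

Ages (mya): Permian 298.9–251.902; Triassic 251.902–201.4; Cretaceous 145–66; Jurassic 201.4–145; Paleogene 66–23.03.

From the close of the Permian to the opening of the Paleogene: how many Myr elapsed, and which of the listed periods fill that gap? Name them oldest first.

185.902 million years; Triassic, Jurassic, Cretaceous

The Permian closes at 251.902 Ma and the Paleogene opens at 66 Ma, so the interval is 251.902 − 66 = 185.902 Myr.
A period fits inside if it starts at or after 251.902 Ma and ends at or before 66 Ma; oldest first that gives Triassic, Jurassic, Cretaceous.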